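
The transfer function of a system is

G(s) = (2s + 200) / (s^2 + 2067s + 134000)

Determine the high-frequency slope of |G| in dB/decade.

Each pole contributes −20 dB/decade at high frequency; each zero contributes +20 dB/decade.
Net: 1 zero(s) − 2 pole(s) → -20 dB/decade.

-20 dB/decade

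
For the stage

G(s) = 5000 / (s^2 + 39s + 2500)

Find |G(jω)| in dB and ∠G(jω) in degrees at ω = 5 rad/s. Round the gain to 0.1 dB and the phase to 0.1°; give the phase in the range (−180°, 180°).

6.1 dB, -4.5°

At s = jω = j5:
quadratic: (j5)² + 39·j5 + 2500 = 2475 + j195 → |·| ≈ 2482.7, ∠ ≈ 4.50°
|G| = 5000 / 2482.7 ≈ 2.0139
Gain = 20 log₁₀(2.0139) ≈ 6.08 dB
∠G = 0.00° − 4.50° = -4.50°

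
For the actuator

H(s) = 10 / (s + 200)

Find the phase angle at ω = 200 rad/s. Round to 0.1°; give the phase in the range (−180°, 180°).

-45.0°

At s = jω = j200:
pole (s+200): 200 + j200 → |·| = √(200²+200²) = √80000 ≈ 282.84, ∠ = arctan(200/200) ≈ 45.00°
∠H = 0.00° − 45.00° = -45.00°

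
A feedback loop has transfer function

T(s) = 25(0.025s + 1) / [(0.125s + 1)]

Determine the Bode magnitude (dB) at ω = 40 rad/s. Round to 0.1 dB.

16.8 dB

At ω = 40 rad/s:
zero (1 + j40·0.025) = 1 + j1 → |·| ≈ 1.4142, ∠ ≈ 45.00°
pole (1 + j40·0.125) = 1 + j5 → |·| ≈ 5.099, ∠ ≈ 78.69°
|T| = 25 · 1.4142 / (5.099) ≈ 6.9337
Gain = 20 log₁₀(6.9337) ≈ 16.82 dB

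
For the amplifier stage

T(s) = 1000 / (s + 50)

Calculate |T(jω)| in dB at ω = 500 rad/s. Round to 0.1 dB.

6.0 dB

Substitute s = j500:
Numerator: 1000 = 1000 + j0
Denominator: (j500) + 50 = 50 + j500
|N| = √(1000² + 0²) ≈ 1000, ∠N ≈ 0.00°
|D| = √(50² + 500²) ≈ 502.49, ∠D ≈ 84.29°
|T| = 1000 / 502.49 ≈ 1.9901
Gain = 20 log₁₀(1.9901) ≈ 5.98 dB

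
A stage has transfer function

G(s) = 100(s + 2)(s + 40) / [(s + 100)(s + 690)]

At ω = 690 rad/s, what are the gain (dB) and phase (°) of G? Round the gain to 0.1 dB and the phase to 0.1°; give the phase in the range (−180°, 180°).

36.9 dB, 49.8°

At s = jω = j690:
zero (s+2): 2 + j690 → |·| = √(2²+690²) = √476104 ≈ 690, ∠ = arctan(690/2) ≈ 89.83°
zero (s+40): 40 + j690 → |·| = √(40²+690²) = √477700 ≈ 691.16, ∠ = arctan(690/40) ≈ 86.68°
pole (s+100): 100 + j690 → |·| = √(100²+690²) = √486100 ≈ 697.21, ∠ = arctan(690/100) ≈ 81.75°
pole (s+690): 690 + j690 → |·| = √(690²+690²) = √952200 ≈ 975.81, ∠ = arctan(690/690) ≈ 45.00°
|G| = 100 · 4.769e+05 / 6.8034e+05 ≈ 70.097
Gain = 20 log₁₀(70.097) ≈ 36.91 dB
∠G = 176.51° − 126.75° = 49.76°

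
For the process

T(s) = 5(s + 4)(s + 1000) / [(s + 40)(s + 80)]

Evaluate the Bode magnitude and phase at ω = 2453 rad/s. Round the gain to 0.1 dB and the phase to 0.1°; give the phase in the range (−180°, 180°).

At s = jω = j2453:
zero (s+4): 4 + j2453 → |·| = √(4²+2453²) = √6017225 ≈ 2453, ∠ = arctan(2453/4) ≈ 89.91°
zero (s+1000): 1000 + j2453 → |·| = √(1000²+2453²) = √7017209 ≈ 2649, ∠ = arctan(2453/1000) ≈ 67.82°
pole (s+40): 40 + j2453 → |·| = √(40²+2453²) = √6018809 ≈ 2453.3, ∠ = arctan(2453/40) ≈ 89.07°
pole (s+80): 80 + j2453 → |·| = √(80²+2453²) = √6023609 ≈ 2454.3, ∠ = arctan(2453/80) ≈ 88.13°
|T| = 5 · 6.498e+06 / 6.0211e+06 ≈ 5.396
Gain = 20 log₁₀(5.396) ≈ 14.64 dB
∠T = 157.73° − 177.20° = -19.47°

14.6 dB, -19.5°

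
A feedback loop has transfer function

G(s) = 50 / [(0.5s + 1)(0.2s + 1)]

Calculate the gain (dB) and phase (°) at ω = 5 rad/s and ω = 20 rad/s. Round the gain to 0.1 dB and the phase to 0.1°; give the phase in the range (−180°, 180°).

ω = 5: 22.4 dB, -113.2°; ω = 20: 1.6 dB, -160.3°

At ω = 5 rad/s:
pole (1 + j5·0.5) = 1 + j2.5 → |·| ≈ 2.6926, ∠ ≈ 68.20°
pole (1 + j5·0.2) = 1 + j1 → |·| ≈ 1.4142, ∠ ≈ 45.00°
|G| = 50 · 1 / (2.6926 · 1.4142) ≈ 13.131
Gain = 20 log₁₀(13.131) ≈ 22.37 dB
∠G = (0°) − (68.20° + 45.00°) = -113.20°

At ω = 20 rad/s:
pole (1 + j20·0.5) = 1 + j10 → |·| ≈ 10.05, ∠ ≈ 84.29°
pole (1 + j20·0.2) = 1 + j4 → |·| ≈ 4.1231, ∠ ≈ 75.96°
|G| = 50 · 1 / (10.05 · 4.1231) ≈ 1.2066
Gain = 20 log₁₀(1.2066) ≈ 1.63 dB
∠G = (0°) − (84.29° + 75.96°) = -160.25°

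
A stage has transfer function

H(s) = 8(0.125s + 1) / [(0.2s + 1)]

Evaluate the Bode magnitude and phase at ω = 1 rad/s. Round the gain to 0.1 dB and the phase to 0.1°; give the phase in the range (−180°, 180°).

18.0 dB, -4.2°

At ω = 1 rad/s:
zero (1 + j1·0.125) = 1 + j0.125 → |·| ≈ 1.0078, ∠ ≈ 7.13°
pole (1 + j1·0.2) = 1 + j0.2 → |·| ≈ 1.0198, ∠ ≈ 11.31°
|H| = 8 · 1.0078 / (1.0198) ≈ 7.9059
Gain = 20 log₁₀(7.9059) ≈ 17.96 dB
∠H = (7.13°) − (11.31°) = -4.18°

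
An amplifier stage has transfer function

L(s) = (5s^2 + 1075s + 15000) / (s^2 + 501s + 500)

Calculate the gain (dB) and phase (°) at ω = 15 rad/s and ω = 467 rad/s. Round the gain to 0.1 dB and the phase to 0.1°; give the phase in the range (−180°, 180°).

ω = 15: 9.0 dB, -38.6°; ω = 467: 11.4 dB, 22.1°

Substitute s = j15:
Numerator: 5(j15)^2 + 1075(j15) + 15000 = 13875 + j16125
Denominator: (j15)^2 + 501(j15) + 500 = 275 + j7515
|N| = √(13875² + 16125²) ≈ 21273, ∠N ≈ 49.29°
|D| = √(275² + 7515²) ≈ 7520, ∠D ≈ 87.90°
|L| = 21273 / 7520 ≈ 2.8289
Gain = 20 log₁₀(2.8289) ≈ 9.03 dB
∠L = 49.29° − 87.90° = -38.61°

Substitute s = j467:
Numerator: 5(j467)^2 + 1075(j467) + 15000 = -1075445 + j502025
Denominator: (j467)^2 + 501(j467) + 500 = -217589 + j233967
|N| = √(1075445² + 502025²) ≈ 1.1868e+06, ∠N ≈ 154.98°
|D| = √(217589² + 233967²) ≈ 3.1951e+05, ∠D ≈ 132.92°
|L| = 1.1868e+06 / 3.1951e+05 ≈ 3.7144
Gain = 20 log₁₀(3.7144) ≈ 11.40 dB
∠L = 154.98° − 132.92° = 22.06°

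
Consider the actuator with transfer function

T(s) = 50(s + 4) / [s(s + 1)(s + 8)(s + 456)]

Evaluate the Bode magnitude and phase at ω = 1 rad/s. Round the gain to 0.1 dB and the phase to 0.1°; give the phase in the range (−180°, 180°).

At s = jω = j1:
zero (s+4): 4 + j1 → |·| = √(4²+1²) = √17 ≈ 4.1231, ∠ = arctan(1/4) ≈ 14.04°
pole (s+1): 1 + j1 → |·| = √(1²+1²) = √2 ≈ 1.4142, ∠ = arctan(1/1) ≈ 45.00°
pole (s+8): 8 + j1 → |·| = √(8²+1²) = √65 ≈ 8.0623, ∠ = arctan(1/8) ≈ 7.13°
pole (s+456): 456 + j1 → |·| = √(456²+1²) = √207937 ≈ 456, ∠ = arctan(1/456) ≈ 0.13°
pole at origin: |s| = 1, ∠ = 90.00° (in denominator)
|T| = 50 · 4.1231 / 5199.2 ≈ 0.039651
Gain = 20 log₁₀(0.039651) ≈ -28.03 dB
∠T = 14.04° − 142.26° = -128.22°

-28.0 dB, -128.2°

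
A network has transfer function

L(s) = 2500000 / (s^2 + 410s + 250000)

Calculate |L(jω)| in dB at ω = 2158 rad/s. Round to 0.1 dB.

At s = jω = j2158:
quadratic: (j2158)² + 410·j2158 + 250000 = -4406964 + j884780 → |·| ≈ 4.4949e+06, ∠ ≈ 168.65°
|L| = 2500000 / 4.4949e+06 ≈ 0.55619
Gain = 20 log₁₀(0.55619) ≈ -5.10 dB

-5.1 dB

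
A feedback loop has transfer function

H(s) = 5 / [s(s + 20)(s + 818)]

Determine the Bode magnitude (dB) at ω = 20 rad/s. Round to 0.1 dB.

-99.3 dB

At s = jω = j20:
pole (s+20): 20 + j20 → |·| = √(20²+20²) = √800 ≈ 28.284, ∠ = arctan(20/20) ≈ 45.00°
pole (s+818): 818 + j20 → |·| = √(818²+20²) = √669524 ≈ 818.24, ∠ = arctan(20/818) ≈ 1.40°
pole at origin: |s| = 20, ∠ = 90.00° (in denominator)
|H| = 5 / 4.6286e+05 ≈ 1.0802e-05
Gain = 20 log₁₀(1.0802e-05) ≈ -99.33 dB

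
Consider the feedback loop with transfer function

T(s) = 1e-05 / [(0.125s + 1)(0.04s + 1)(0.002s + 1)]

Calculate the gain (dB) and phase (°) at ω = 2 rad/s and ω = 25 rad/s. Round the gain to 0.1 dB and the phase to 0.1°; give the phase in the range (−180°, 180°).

At ω = 2 rad/s:
pole (1 + j2·0.125) = 1 + j0.25 → |·| ≈ 1.0308, ∠ ≈ 14.04°
pole (1 + j2·0.04) = 1 + j0.08 → |·| ≈ 1.0032, ∠ ≈ 4.57°
pole (1 + j2·0.002) = 1 + j0.004 → |·| ≈ 1, ∠ ≈ 0.23°
|T| = 1e-05 · 1 / (1.0308 · 1.0032 · 1) ≈ 9.6703e-06
Gain = 20 log₁₀(9.6703e-06) ≈ -100.29 dB
∠T = (0°) − (14.04° + 4.57° + 0.23°) = -18.84°

At ω = 25 rad/s:
pole (1 + j25·0.125) = 1 + j3.125 → |·| ≈ 3.2811, ∠ ≈ 72.26°
pole (1 + j25·0.04) = 1 + j1 → |·| ≈ 1.4142, ∠ ≈ 45.00°
pole (1 + j25·0.002) = 1 + j0.05 → |·| ≈ 1.0012, ∠ ≈ 2.86°
|T| = 1e-05 · 1 / (3.2811 · 1.4142 · 1.0012) ≈ 2.1525e-06
Gain = 20 log₁₀(2.1525e-06) ≈ -113.34 dB
∠T = (0°) − (72.26° + 45.00° + 2.86°) = -120.12°

ω = 2: -100.3 dB, -18.8°; ω = 25: -113.3 dB, -120.1°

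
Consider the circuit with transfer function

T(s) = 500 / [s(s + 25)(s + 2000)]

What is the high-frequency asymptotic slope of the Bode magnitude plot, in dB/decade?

-60 dB/decade

Each pole contributes −20 dB/decade at high frequency; each zero contributes +20 dB/decade.
Net: 0 zero(s) − 3 pole(s) → -60 dB/decade.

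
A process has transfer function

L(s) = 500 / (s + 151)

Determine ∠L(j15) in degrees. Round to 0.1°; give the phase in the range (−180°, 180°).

At s = jω = j15:
pole (s+151): 151 + j15 → |·| = √(151²+15²) = √23026 ≈ 151.74, ∠ = arctan(15/151) ≈ 5.67°
∠L = 0.00° − 5.67° = -5.67°

-5.7°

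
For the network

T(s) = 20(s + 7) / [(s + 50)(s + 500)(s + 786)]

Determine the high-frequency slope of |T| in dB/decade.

Each pole contributes −20 dB/decade at high frequency; each zero contributes +20 dB/decade.
Net: 1 zero(s) − 3 pole(s) → -40 dB/decade.

-40 dB/decade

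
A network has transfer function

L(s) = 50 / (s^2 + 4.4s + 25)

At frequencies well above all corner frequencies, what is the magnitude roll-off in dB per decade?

Each pole contributes −20 dB/decade at high frequency; each zero contributes +20 dB/decade.
Net: 0 zero(s) − 2 pole(s) → -40 dB/decade.

-40 dB/decade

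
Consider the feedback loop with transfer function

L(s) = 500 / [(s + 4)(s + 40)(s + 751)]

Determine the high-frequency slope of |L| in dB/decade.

-60 dB/decade

Each pole contributes −20 dB/decade at high frequency; each zero contributes +20 dB/decade.
Net: 0 zero(s) − 3 pole(s) → -60 dB/decade.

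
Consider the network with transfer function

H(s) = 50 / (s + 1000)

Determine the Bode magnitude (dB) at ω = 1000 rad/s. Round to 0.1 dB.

-29.0 dB

Substitute s = j1000:
Numerator: 50 = 50 + j0
Denominator: (j1000) + 1000 = 1000 + j1000
|N| = √(50² + 0²) ≈ 50, ∠N ≈ 0.00°
|D| = √(1000² + 1000²) ≈ 1414.2, ∠D ≈ 45.00°
|H| = 50 / 1414.2 ≈ 0.035356
Gain = 20 log₁₀(0.035356) ≈ -29.03 dB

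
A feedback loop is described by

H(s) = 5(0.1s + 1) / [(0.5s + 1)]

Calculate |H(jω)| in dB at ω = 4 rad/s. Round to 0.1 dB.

At ω = 4 rad/s:
zero (1 + j4·0.1) = 1 + j0.4 → |·| ≈ 1.077, ∠ ≈ 21.80°
pole (1 + j4·0.5) = 1 + j2 → |·| ≈ 2.2361, ∠ ≈ 63.43°
|H| = 5 · 1.077 / (2.2361) ≈ 2.4082
Gain = 20 log₁₀(2.4082) ≈ 7.63 dB

7.6 dB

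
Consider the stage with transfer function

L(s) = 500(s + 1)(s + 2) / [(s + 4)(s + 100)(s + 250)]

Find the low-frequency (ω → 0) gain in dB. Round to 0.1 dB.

L(0) = 500·1·2 / (4·100·250) = 0.01
20 log₁₀(0.01) ≈ -40.00 dB

-40.0 dB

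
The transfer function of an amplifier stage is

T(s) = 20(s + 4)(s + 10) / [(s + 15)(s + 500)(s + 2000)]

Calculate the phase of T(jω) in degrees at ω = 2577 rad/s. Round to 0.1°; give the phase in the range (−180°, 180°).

-41.2°

At s = jω = j2577:
zero (s+4): 4 + j2577 → |·| = √(4²+2577²) = √6640945 ≈ 2577, ∠ = arctan(2577/4) ≈ 89.91°
zero (s+10): 10 + j2577 → |·| = √(10²+2577²) = √6641029 ≈ 2577, ∠ = arctan(2577/10) ≈ 89.78°
pole (s+15): 15 + j2577 → |·| = √(15²+2577²) = √6641154 ≈ 2577, ∠ = arctan(2577/15) ≈ 89.67°
pole (s+500): 500 + j2577 → |·| = √(500²+2577²) = √6890929 ≈ 2625.1, ∠ = arctan(2577/500) ≈ 79.02°
pole (s+2000): 2000 + j2577 → |·| = √(2000²+2577²) = √10640929 ≈ 3262, ∠ = arctan(2577/2000) ≈ 52.19°
∠T = 179.69° − 220.88° = -41.19°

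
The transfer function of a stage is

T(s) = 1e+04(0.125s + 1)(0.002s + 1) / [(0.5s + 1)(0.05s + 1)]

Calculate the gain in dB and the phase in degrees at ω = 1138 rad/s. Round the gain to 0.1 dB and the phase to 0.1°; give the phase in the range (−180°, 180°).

40.8 dB, -23.0°

At ω = 1138 rad/s:
zero (1 + j1138·0.125) = 1 + j142.25 → |·| ≈ 142.25, ∠ ≈ 89.60°
zero (1 + j1138·0.002) = 1 + j2.276 → |·| ≈ 2.486, ∠ ≈ 66.28°
pole (1 + j1138·0.5) = 1 + j569 → |·| ≈ 569, ∠ ≈ 89.90°
pole (1 + j1138·0.05) = 1 + j56.9 → |·| ≈ 56.909, ∠ ≈ 88.99°
|T| = 1e+04 · 142.25 · 2.486 / (569 · 56.909) ≈ 109.21
Gain = 20 log₁₀(109.21) ≈ 40.77 dB
∠T = (89.60° + 66.28°) − (89.90° + 88.99°) = -23.01°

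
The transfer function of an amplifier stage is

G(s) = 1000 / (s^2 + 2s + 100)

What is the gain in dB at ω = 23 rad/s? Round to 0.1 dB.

At s = jω = j23:
quadratic: (j23)² + 2·j23 + 100 = -429 + j46 → |·| ≈ 431.46, ∠ ≈ 173.88°
|G| = 1000 / 431.46 ≈ 2.3177
Gain = 20 log₁₀(2.3177) ≈ 7.30 dB

7.3 dB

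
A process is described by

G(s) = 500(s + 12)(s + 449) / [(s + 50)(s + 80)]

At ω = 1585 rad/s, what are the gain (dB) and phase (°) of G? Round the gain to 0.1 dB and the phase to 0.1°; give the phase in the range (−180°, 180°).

54.3 dB, -11.6°

At s = jω = j1585:
zero (s+12): 12 + j1585 → |·| = √(12²+1585²) = √2512369 ≈ 1585, ∠ = arctan(1585/12) ≈ 89.57°
zero (s+449): 449 + j1585 → |·| = √(449²+1585²) = √2713826 ≈ 1647.4, ∠ = arctan(1585/449) ≈ 74.18°
pole (s+50): 50 + j1585 → |·| = √(50²+1585²) = √2514725 ≈ 1585.8, ∠ = arctan(1585/50) ≈ 88.19°
pole (s+80): 80 + j1585 → |·| = √(80²+1585²) = √2518625 ≈ 1587, ∠ = arctan(1585/80) ≈ 87.11°
|G| = 500 · 2.6111e+06 / 2.5167e+06 ≈ 518.75
Gain = 20 log₁₀(518.75) ≈ 54.30 dB
∠G = 163.75° − 175.30° = -11.55°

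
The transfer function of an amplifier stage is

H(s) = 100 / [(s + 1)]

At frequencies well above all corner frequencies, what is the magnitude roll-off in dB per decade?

-20 dB/decade

Each pole contributes −20 dB/decade at high frequency; each zero contributes +20 dB/decade.
Net: 0 zero(s) − 1 pole(s) → -20 dB/decade.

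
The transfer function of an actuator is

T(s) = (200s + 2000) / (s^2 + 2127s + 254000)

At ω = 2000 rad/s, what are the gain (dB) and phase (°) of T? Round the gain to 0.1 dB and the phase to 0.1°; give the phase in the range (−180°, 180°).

Substitute s = j2000:
Numerator: 200(j2000) + 2000 = 2000 + j400000
Denominator: (j2000)^2 + 2127(j2000) + 254000 = -3746000 + j4254000
|N| = √(2000² + 400000²) ≈ 4e+05, ∠N ≈ 89.71°
|D| = √(3746000² + 4254000²) ≈ 5.6682e+06, ∠D ≈ 131.37°
|T| = 4e+05 / 5.6682e+06 ≈ 0.070569
Gain = 20 log₁₀(0.070569) ≈ -23.03 dB
∠T = 89.71° − 131.37° = -41.66°

-23.0 dB, -41.7°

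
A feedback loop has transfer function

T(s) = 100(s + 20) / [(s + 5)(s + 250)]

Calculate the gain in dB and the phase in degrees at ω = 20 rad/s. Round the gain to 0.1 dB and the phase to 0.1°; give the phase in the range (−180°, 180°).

-5.2 dB, -35.5°

At s = jω = j20:
zero (s+20): 20 + j20 → |·| = √(20²+20²) = √800 ≈ 28.284, ∠ = arctan(20/20) ≈ 45.00°
pole (s+5): 5 + j20 → |·| = √(5²+20²) = √425 ≈ 20.616, ∠ = arctan(20/5) ≈ 75.96°
pole (s+250): 250 + j20 → |·| = √(250²+20²) = √62900 ≈ 250.8, ∠ = arctan(20/250) ≈ 4.57°
|T| = 100 · 28.284 / 5170.5 ≈ 0.54703
Gain = 20 log₁₀(0.54703) ≈ -5.24 dB
∠T = 45.00° − 80.53° = -35.53°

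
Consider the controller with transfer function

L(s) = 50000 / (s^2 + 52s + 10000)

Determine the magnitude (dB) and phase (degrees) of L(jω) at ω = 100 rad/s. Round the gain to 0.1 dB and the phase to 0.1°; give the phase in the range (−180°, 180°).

19.7 dB, -90.0°

At s = jω = j100:
quadratic: (j100)² + 52·j100 + 10000 = 0 + j5200 → |·| ≈ 5200, ∠ ≈ 90.00°
|L| = 50000 / 5200 ≈ 9.6154
Gain = 20 log₁₀(9.6154) ≈ 19.66 dB
∠L = 0.00° − 90.00° = -90.00°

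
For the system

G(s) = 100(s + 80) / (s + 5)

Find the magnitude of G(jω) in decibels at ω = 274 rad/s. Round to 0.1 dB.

40.4 dB

At s = jω = j274:
zero (s+80): 80 + j274 → |·| = √(80²+274²) = √81476 ≈ 285.44, ∠ = arctan(274/80) ≈ 73.72°
pole (s+5): 5 + j274 → |·| = √(5²+274²) = √75101 ≈ 274.05, ∠ = arctan(274/5) ≈ 88.95°
|G| = 100 · 285.44 / 274.05 ≈ 104.16
Gain = 20 log₁₀(104.16) ≈ 40.35 dB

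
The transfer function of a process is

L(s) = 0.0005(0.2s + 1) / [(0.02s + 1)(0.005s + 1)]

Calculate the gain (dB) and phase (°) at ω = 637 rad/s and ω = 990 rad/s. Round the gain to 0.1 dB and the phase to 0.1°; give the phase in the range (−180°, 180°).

ω = 637: -56.5 dB, -68.5°; ω = 990: -60.1 dB, -76.0°

At ω = 637 rad/s:
zero (1 + j637·0.2) = 1 + j127.4 → |·| ≈ 127.4, ∠ ≈ 89.55°
pole (1 + j637·0.02) = 1 + j12.74 → |·| ≈ 12.779, ∠ ≈ 85.51°
pole (1 + j637·0.005) = 1 + j3.185 → |·| ≈ 3.3383, ∠ ≈ 72.57°
|L| = 0.0005 · 127.4 / (12.779 · 3.3383) ≈ 0.0014932
Gain = 20 log₁₀(0.0014932) ≈ -56.52 dB
∠L = (89.55°) − (85.51° + 72.57°) = -68.53°

At ω = 990 rad/s:
zero (1 + j990·0.2) = 1 + j198 → |·| ≈ 198, ∠ ≈ 89.71°
pole (1 + j990·0.02) = 1 + j19.8 → |·| ≈ 19.825, ∠ ≈ 87.11°
pole (1 + j990·0.005) = 1 + j4.95 → |·| ≈ 5.05, ∠ ≈ 78.58°
|L| = 0.0005 · 198 / (19.825 · 5.05) ≈ 0.00098885
Gain = 20 log₁₀(0.00098885) ≈ -60.10 dB
∠L = (89.71°) − (87.11° + 78.58°) = -75.98°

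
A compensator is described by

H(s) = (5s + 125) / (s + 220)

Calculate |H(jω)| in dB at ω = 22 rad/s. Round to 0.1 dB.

Substitute s = j22:
Numerator: 5(j22) + 125 = 125 + j110
Denominator: (j22) + 220 = 220 + j22
|N| = √(125² + 110²) ≈ 166.51, ∠N ≈ 41.35°
|D| = √(220² + 22²) ≈ 221.1, ∠D ≈ 5.71°
|H| = 166.51 / 221.1 ≈ 0.7531
Gain = 20 log₁₀(0.7531) ≈ -2.46 dB

-2.5 dB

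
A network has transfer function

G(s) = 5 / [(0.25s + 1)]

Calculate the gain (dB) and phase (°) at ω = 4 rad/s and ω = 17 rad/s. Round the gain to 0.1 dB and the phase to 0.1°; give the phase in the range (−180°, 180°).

ω = 4: 11.0 dB, -45.0°; ω = 17: 1.2 dB, -76.8°

At ω = 4 rad/s:
pole (1 + j4·0.25) = 1 + j1 → |·| ≈ 1.4142, ∠ ≈ 45.00°
|G| = 5 · 1 / (1.4142) ≈ 3.5356
Gain = 20 log₁₀(3.5356) ≈ 10.97 dB
∠G = (0°) − (45.00°) = -45.00°

At ω = 17 rad/s:
pole (1 + j17·0.25) = 1 + j4.25 → |·| ≈ 4.3661, ∠ ≈ 76.76°
|G| = 5 · 1 / (4.3661) ≈ 1.1452
Gain = 20 log₁₀(1.1452) ≈ 1.18 dB
∠G = (0°) − (76.76°) = -76.76°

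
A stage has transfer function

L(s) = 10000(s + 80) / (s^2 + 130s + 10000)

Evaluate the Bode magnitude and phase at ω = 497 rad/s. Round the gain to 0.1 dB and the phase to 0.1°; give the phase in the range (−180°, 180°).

At s = jω = j497:
zero (s+80): 80 + j497 → |·| = √(80²+497²) = √253409 ≈ 503.4, ∠ = arctan(497/80) ≈ 80.86°
quadratic: (j497)² + 130·j497 + 10000 = -237009 + j64610 → |·| ≈ 2.4566e+05, ∠ ≈ 164.75°
|L| = 10000 · 503.4 / 2.4566e+05 ≈ 20.492
Gain = 20 log₁₀(20.492) ≈ 26.23 dB
∠L = 80.86° − 164.75° = -83.89°

26.2 dB, -83.9°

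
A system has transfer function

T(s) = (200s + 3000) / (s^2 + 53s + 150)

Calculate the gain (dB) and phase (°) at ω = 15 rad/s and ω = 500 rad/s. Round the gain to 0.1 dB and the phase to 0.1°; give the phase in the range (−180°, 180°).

Substitute s = j15:
Numerator: 200(j15) + 3000 = 3000 + j3000
Denominator: (j15)^2 + 53(j15) + 150 = -75 + j795
|N| = √(3000² + 3000²) ≈ 4242.6, ∠N ≈ 45.00°
|D| = √(75² + 795²) ≈ 798.53, ∠D ≈ 95.39°
|T| = 4242.6 / 798.53 ≈ 5.313
Gain = 20 log₁₀(5.313) ≈ 14.51 dB
∠T = 45.00° − 95.39° = -50.39°

Substitute s = j500:
Numerator: 200(j500) + 3000 = 3000 + j100000
Denominator: (j500)^2 + 53(j500) + 150 = -249850 + j26500
|N| = √(3000² + 100000²) ≈ 1.0004e+05, ∠N ≈ 88.28°
|D| = √(249850² + 26500²) ≈ 2.5125e+05, ∠D ≈ 173.95°
|T| = 1.0004e+05 / 2.5125e+05 ≈ 0.39817
Gain = 20 log₁₀(0.39817) ≈ -8.00 dB
∠T = 88.28° − 173.95° = -85.67°

ω = 15: 14.5 dB, -50.4°; ω = 500: -8.0 dB, -85.7°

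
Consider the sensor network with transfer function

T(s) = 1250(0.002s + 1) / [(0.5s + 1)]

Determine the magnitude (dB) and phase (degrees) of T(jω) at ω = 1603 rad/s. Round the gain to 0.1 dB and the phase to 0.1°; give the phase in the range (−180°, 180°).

At ω = 1603 rad/s:
zero (1 + j1603·0.002) = 1 + j3.206 → |·| ≈ 3.3583, ∠ ≈ 72.68°
pole (1 + j1603·0.5) = 1 + j801.5 → |·| ≈ 801.5, ∠ ≈ 89.93°
|T| = 1250 · 3.3583 / (801.5) ≈ 5.2375
Gain = 20 log₁₀(5.2375) ≈ 14.38 dB
∠T = (72.68°) − (89.93°) = -17.25°

14.4 dB, -17.3°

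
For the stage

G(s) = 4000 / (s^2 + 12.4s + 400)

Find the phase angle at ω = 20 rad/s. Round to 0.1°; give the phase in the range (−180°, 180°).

-90.0°

At s = jω = j20:
quadratic: (j20)² + 12.4·j20 + 400 = 0 + j248 → |·| ≈ 248, ∠ ≈ 90.00°
∠G = 0.00° − 90.00° = -90.00°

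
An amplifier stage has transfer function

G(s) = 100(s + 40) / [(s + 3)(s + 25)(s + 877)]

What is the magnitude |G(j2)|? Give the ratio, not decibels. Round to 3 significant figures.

0.0505

At s = jω = j2:
zero (s+40): 40 + j2 → |·| = √(40²+2²) = √1604 ≈ 40.05, ∠ = arctan(2/40) ≈ 2.86°
pole (s+3): 3 + j2 → |·| = √(3²+2²) = √13 ≈ 3.6056, ∠ = arctan(2/3) ≈ 33.69°
pole (s+25): 25 + j2 → |·| = √(25²+2²) = √629 ≈ 25.08, ∠ = arctan(2/25) ≈ 4.57°
pole (s+877): 877 + j2 → |·| = √(877²+2²) = √769133 ≈ 877, ∠ = arctan(2/877) ≈ 0.13°
|G| = 100 · 40.05 / 79306 ≈ 0.050501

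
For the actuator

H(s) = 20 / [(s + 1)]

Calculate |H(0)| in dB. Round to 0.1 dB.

H(0) = 20 · 1 / 1 = 20
20 log₁₀(20) ≈ 26.02 dB

26.0 dB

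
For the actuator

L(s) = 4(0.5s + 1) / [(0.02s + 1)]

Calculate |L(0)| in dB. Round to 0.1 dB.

L(0) = 4 · 1 / 1 = 4
20 log₁₀(4) ≈ 12.04 dB

12.0 dB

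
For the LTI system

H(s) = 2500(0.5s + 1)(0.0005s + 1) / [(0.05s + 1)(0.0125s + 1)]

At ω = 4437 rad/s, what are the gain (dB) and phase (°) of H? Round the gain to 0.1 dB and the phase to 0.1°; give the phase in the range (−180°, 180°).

60.8 dB, -23.0°

At ω = 4437 rad/s:
zero (1 + j4437·0.5) = 1 + j2218.5 → |·| ≈ 2218.5, ∠ ≈ 89.97°
zero (1 + j4437·0.0005) = 1 + j2.2185 → |·| ≈ 2.4335, ∠ ≈ 65.74°
pole (1 + j4437·0.05) = 1 + j221.85 → |·| ≈ 221.85, ∠ ≈ 89.74°
pole (1 + j4437·0.0125) = 1 + j55.4625 → |·| ≈ 55.472, ∠ ≈ 88.97°
|H| = 2500 · 2218.5 · 2.4335 / (221.85 · 55.472) ≈ 1096.7
Gain = 20 log₁₀(1096.7) ≈ 60.80 dB
∠H = (89.97° + 65.74°) − (89.74° + 88.97°) = -23.00°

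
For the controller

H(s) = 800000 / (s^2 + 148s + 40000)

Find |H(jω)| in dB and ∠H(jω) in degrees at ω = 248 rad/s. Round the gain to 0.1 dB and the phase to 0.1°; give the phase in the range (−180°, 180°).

At s = jω = j248:
quadratic: (j248)² + 148·j248 + 40000 = -21504 + j36704 → |·| ≈ 42539, ∠ ≈ 120.37°
|H| = 800000 / 42539 ≈ 18.806
Gain = 20 log₁₀(18.806) ≈ 25.49 dB
∠H = 0.00° − 120.37° = -120.37°

25.5 dB, -120.4°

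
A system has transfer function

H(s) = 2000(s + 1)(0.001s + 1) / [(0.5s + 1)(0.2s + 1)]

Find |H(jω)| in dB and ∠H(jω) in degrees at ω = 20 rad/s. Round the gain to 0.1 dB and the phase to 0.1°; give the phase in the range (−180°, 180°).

At ω = 20 rad/s:
zero (1 + j20·1) = 1 + j20 → |·| ≈ 20.025, ∠ ≈ 87.14°
zero (1 + j20·0.001) = 1 + j0.02 → |·| ≈ 1.0002, ∠ ≈ 1.15°
pole (1 + j20·0.5) = 1 + j10 → |·| ≈ 10.05, ∠ ≈ 84.29°
pole (1 + j20·0.2) = 1 + j4 → |·| ≈ 4.1231, ∠ ≈ 75.96°
|H| = 2000 · 20.025 · 1.0002 / (10.05 · 4.1231) ≈ 966.72
Gain = 20 log₁₀(966.72) ≈ 59.71 dB
∠H = (87.14° + 1.15°) − (84.29° + 75.96°) = -71.96°

59.7 dB, -72.0°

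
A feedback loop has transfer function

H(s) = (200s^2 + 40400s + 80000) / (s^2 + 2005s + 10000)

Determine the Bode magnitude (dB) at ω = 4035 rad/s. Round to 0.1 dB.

Substitute s = j4035:
Numerator: 200(j4035)^2 + 40400(j4035) + 80000 = -3256165000 + j163014000
Denominator: (j4035)^2 + 2005(j4035) + 10000 = -16271225 + j8090175
|N| = √(3256165000² + 163014000²) ≈ 3.2602e+09, ∠N ≈ 177.13°
|D| = √(16271225² + 8090175²) ≈ 1.8172e+07, ∠D ≈ 153.56°
|H| = 3.2602e+09 / 1.8172e+07 ≈ 179.41
Gain = 20 log₁₀(179.41) ≈ 45.08 dB

45.1 dB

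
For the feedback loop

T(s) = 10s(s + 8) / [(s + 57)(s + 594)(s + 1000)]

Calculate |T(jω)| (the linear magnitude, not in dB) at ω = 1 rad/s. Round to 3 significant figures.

2.38e-06

At s = jω = j1:
zero (s+8): 8 + j1 → |·| = √(8²+1²) = √65 ≈ 8.0623, ∠ = arctan(1/8) ≈ 7.13°
zero at origin: s = j1 → |·| = 1, ∠ = 90.00°
pole (s+57): 57 + j1 → |·| = √(57²+1²) = √3250 ≈ 57.009, ∠ = arctan(1/57) ≈ 1.01°
pole (s+594): 594 + j1 → |·| = √(594²+1²) = √352837 ≈ 594, ∠ = arctan(1/594) ≈ 0.10°
pole (s+1000): 1000 + j1 → |·| = √(1000²+1²) = √1000001 ≈ 1000, ∠ = arctan(1/1000) ≈ 0.06°
|T| = 10 · 8.0623 / 3.3863e+07 ≈ 2.3809e-06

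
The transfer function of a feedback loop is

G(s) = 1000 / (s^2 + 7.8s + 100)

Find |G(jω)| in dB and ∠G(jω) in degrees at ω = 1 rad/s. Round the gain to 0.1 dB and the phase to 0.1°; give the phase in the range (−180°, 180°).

At s = jω = j1:
quadratic: (j1)² + 7.8·j1 + 100 = 99 + j7.8 → |·| ≈ 99.307, ∠ ≈ 4.50°
|G| = 1000 / 99.307 ≈ 10.07
Gain = 20 log₁₀(10.07) ≈ 20.06 dB
∠G = 0.00° − 4.50° = -4.50°

20.1 dB, -4.5°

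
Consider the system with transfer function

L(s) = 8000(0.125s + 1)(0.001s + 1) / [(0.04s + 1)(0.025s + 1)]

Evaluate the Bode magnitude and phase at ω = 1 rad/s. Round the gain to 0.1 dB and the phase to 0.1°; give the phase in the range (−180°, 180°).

At ω = 1 rad/s:
zero (1 + j1·0.125) = 1 + j0.125 → |·| ≈ 1.0078, ∠ ≈ 7.13°
zero (1 + j1·0.001) = 1 + j0.001 → |·| ≈ 1, ∠ ≈ 0.06°
pole (1 + j1·0.04) = 1 + j0.04 → |·| ≈ 1.0008, ∠ ≈ 2.29°
pole (1 + j1·0.025) = 1 + j0.025 → |·| ≈ 1.0003, ∠ ≈ 1.43°
|L| = 8000 · 1.0078 · 1 / (1.0008 · 1.0003) ≈ 8053.5
Gain = 20 log₁₀(8053.5) ≈ 78.12 dB
∠L = (7.13° + 0.06°) − (2.29° + 1.43°) = 3.47°

78.1 dB, 3.5°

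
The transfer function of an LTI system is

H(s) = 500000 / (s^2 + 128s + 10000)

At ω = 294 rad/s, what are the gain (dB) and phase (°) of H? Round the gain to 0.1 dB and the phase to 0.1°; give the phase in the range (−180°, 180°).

15.4 dB, -153.8°

At s = jω = j294:
quadratic: (j294)² + 128·j294 + 10000 = -76436 + j37632 → |·| ≈ 85198, ∠ ≈ 153.79°
|H| = 500000 / 85198 ≈ 5.8687
Gain = 20 log₁₀(5.8687) ≈ 15.37 dB
∠H = 0.00° − 153.79° = -153.79°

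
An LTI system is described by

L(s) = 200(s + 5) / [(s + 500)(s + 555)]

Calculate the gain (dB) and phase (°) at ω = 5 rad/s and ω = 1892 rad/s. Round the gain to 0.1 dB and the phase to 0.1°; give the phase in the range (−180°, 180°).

ω = 5: -45.9 dB, 43.9°; ω = 1892: -20.2 dB, -59.0°

At s = jω = j5:
zero (s+5): 5 + j5 → |·| = √(5²+5²) = √50 ≈ 7.0711, ∠ = arctan(5/5) ≈ 45.00°
pole (s+500): 500 + j5 → |·| = √(500²+5²) = √250025 ≈ 500.02, ∠ = arctan(5/500) ≈ 0.57°
pole (s+555): 555 + j5 → |·| = √(555²+5²) = √308050 ≈ 555.02, ∠ = arctan(5/555) ≈ 0.52°
|L| = 200 · 7.0711 / 2.7752e+05 ≈ 0.0050959
Gain = 20 log₁₀(0.0050959) ≈ -45.86 dB
∠L = 45.00° − 1.09° = 43.91°

At s = jω = j1892:
zero (s+5): 5 + j1892 → |·| = √(5²+1892²) = √3579689 ≈ 1892, ∠ = arctan(1892/5) ≈ 89.85°
pole (s+500): 500 + j1892 → |·| = √(500²+1892²) = √3829664 ≈ 1957, ∠ = arctan(1892/500) ≈ 75.20°
pole (s+555): 555 + j1892 → |·| = √(555²+1892²) = √3887689 ≈ 1971.7, ∠ = arctan(1892/555) ≈ 73.65°
|L| = 200 · 1892 / 3.8586e+06 ≈ 0.098067
Gain = 20 log₁₀(0.098067) ≈ -20.17 dB
∠L = 89.85° − 148.85° = -59.00°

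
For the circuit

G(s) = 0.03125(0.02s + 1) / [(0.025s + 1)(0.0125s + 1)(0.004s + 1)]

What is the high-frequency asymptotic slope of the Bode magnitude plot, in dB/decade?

Each pole contributes −20 dB/decade at high frequency; each zero contributes +20 dB/decade.
Net: 1 zero(s) − 3 pole(s) → -40 dB/decade.

-40 dB/decade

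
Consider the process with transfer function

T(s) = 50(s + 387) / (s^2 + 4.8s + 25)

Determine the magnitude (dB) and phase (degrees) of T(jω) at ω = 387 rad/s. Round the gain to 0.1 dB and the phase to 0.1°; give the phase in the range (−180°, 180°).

At s = jω = j387:
zero (s+387): 387 + j387 → |·| = √(387²+387²) = √299538 ≈ 547.3, ∠ = arctan(387/387) ≈ 45.00°
quadratic: (j387)² + 4.8·j387 + 25 = -149744 + j1857.6 → |·| ≈ 1.4976e+05, ∠ ≈ 179.29°
|T| = 50 · 547.3 / 1.4976e+05 ≈ 0.18273
Gain = 20 log₁₀(0.18273) ≈ -14.76 dB
∠T = 45.00° − 179.29° = -134.29°

-14.8 dB, -134.3°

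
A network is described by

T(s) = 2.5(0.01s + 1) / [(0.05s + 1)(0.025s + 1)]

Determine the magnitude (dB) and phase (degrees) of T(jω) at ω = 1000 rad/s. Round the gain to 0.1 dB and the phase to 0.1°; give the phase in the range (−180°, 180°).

At ω = 1000 rad/s:
zero (1 + j1000·0.01) = 1 + j10 → |·| ≈ 10.05, ∠ ≈ 84.29°
pole (1 + j1000·0.05) = 1 + j50 → |·| ≈ 50.01, ∠ ≈ 88.85°
pole (1 + j1000·0.025) = 1 + j25 → |·| ≈ 25.02, ∠ ≈ 87.71°
|T| = 2.5 · 10.05 / (50.01 · 25.02) ≈ 0.02008
Gain = 20 log₁₀(0.02008) ≈ -33.94 dB
∠T = (84.29°) − (88.85° + 87.71°) = -92.27°

-33.9 dB, -92.3°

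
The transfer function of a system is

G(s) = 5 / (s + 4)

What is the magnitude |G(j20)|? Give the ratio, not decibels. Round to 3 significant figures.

0.245

Substitute s = j20:
Numerator: 5 = 5 + j0
Denominator: (j20) + 4 = 4 + j20
|N| = √(5² + 0²) ≈ 5, ∠N ≈ 0.00°
|D| = √(4² + 20²) ≈ 20.396, ∠D ≈ 78.69°
|G| = 5 / 20.396 ≈ 0.24515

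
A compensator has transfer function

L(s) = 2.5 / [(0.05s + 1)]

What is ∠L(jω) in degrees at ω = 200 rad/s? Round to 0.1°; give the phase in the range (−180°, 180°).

At ω = 200 rad/s:
pole (1 + j200·0.05) = 1 + j10 → |·| ≈ 10.05, ∠ ≈ 84.29°
∠L = (0°) − (84.29°) = -84.29°

-84.3°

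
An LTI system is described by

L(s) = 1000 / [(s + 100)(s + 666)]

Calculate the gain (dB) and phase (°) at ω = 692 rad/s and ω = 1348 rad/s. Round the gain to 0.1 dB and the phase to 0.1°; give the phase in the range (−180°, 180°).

At s = jω = j692:
pole (s+100): 100 + j692 → |·| = √(100²+692²) = √488864 ≈ 699.19, ∠ = arctan(692/100) ≈ 81.78°
pole (s+666): 666 + j692 → |·| = √(666²+692²) = √922420 ≈ 960.43, ∠ = arctan(692/666) ≈ 46.10°
|L| = 1000 / 6.7152e+05 ≈ 0.0014892
Gain = 20 log₁₀(0.0014892) ≈ -56.54 dB
∠L = 0.00° − 127.88° = -127.88°

At s = jω = j1348:
pole (s+100): 100 + j1348 → |·| = √(100²+1348²) = √1827104 ≈ 1351.7, ∠ = arctan(1348/100) ≈ 85.76°
pole (s+666): 666 + j1348 → |·| = √(666²+1348²) = √2260660 ≈ 1503.5, ∠ = arctan(1348/666) ≈ 63.71°
|L| = 1000 / 2.0323e+06 ≈ 0.00049205
Gain = 20 log₁₀(0.00049205) ≈ -66.16 dB
∠L = 0.00° − 149.47° = -149.47°

ω = 692: -56.5 dB, -127.9°; ω = 1348: -66.2 dB, -149.5°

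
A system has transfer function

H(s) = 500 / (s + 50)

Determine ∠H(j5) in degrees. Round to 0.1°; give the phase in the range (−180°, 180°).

At s = jω = j5:
pole (s+50): 50 + j5 → |·| = √(50²+5²) = √2525 ≈ 50.249, ∠ = arctan(5/50) ≈ 5.71°
∠H = 0.00° − 5.71° = -5.71°

-5.7°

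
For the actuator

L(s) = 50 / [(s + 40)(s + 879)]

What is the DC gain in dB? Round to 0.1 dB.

-56.9 dB

L(0) = 50 / (40·879) ≈ 0.0014221
20 log₁₀(0.0014221) ≈ -56.94 dB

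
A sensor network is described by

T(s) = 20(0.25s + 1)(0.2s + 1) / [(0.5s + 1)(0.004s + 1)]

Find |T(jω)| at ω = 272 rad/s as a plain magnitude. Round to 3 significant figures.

At ω = 272 rad/s:
zero (1 + j272·0.25) = 1 + j68 → |·| ≈ 68.007, ∠ ≈ 89.16°
zero (1 + j272·0.2) = 1 + j54.4 → |·| ≈ 54.409, ∠ ≈ 88.95°
pole (1 + j272·0.5) = 1 + j136 → |·| ≈ 136, ∠ ≈ 89.58°
pole (1 + j272·0.004) = 1 + j1.088 → |·| ≈ 1.4777, ∠ ≈ 47.41°
|T| = 20 · 68.007 · 54.409 / (136 · 1.4777) ≈ 368.24

368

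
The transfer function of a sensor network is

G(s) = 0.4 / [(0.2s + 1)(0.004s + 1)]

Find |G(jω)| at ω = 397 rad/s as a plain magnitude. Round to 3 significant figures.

At ω = 397 rad/s:
pole (1 + j397·0.2) = 1 + j79.4 → |·| ≈ 79.406, ∠ ≈ 89.28°
pole (1 + j397·0.004) = 1 + j1.588 → |·| ≈ 1.8766, ∠ ≈ 57.80°
|G| = 0.4 · 1 / (79.406 · 1.8766) ≈ 0.0026843

0.00268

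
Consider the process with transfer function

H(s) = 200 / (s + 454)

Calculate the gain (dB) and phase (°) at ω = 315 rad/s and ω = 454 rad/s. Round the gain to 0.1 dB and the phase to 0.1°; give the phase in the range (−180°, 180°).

ω = 315: -8.8 dB, -34.8°; ω = 454: -10.1 dB, -45.0°

At s = jω = j315:
pole (s+454): 454 + j315 → |·| = √(454²+315²) = √305341 ≈ 552.58, ∠ = arctan(315/454) ≈ 34.75°
|H| = 200 / 552.58 ≈ 0.36194
Gain = 20 log₁₀(0.36194) ≈ -8.83 dB
∠H = 0.00° − 34.75° = -34.75°

At s = jω = j454:
pole (s+454): 454 + j454 → |·| = √(454²+454²) = √412232 ≈ 642.05, ∠ = arctan(454/454) ≈ 45.00°
|H| = 200 / 642.05 ≈ 0.3115
Gain = 20 log₁₀(0.3115) ≈ -10.13 dB
∠H = 0.00° − 45.00° = -45.00°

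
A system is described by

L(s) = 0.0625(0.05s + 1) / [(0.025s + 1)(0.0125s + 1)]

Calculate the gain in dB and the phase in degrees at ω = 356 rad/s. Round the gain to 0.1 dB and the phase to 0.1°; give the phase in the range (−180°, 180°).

At ω = 356 rad/s:
zero (1 + j356·0.05) = 1 + j17.8 → |·| ≈ 17.828, ∠ ≈ 86.78°
pole (1 + j356·0.025) = 1 + j8.9 → |·| ≈ 8.956, ∠ ≈ 83.59°
pole (1 + j356·0.0125) = 1 + j4.45 → |·| ≈ 4.561, ∠ ≈ 77.33°
|L| = 0.0625 · 17.828 / (8.956 · 4.561) ≈ 0.027278
Gain = 20 log₁₀(0.027278) ≈ -31.28 dB
∠L = (86.78°) − (83.59° + 77.33°) = -74.14°

-31.3 dB, -74.1°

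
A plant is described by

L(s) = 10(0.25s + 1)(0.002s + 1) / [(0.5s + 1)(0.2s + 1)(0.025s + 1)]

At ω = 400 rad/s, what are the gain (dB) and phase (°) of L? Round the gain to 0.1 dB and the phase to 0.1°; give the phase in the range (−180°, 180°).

At ω = 400 rad/s:
zero (1 + j400·0.25) = 1 + j100 → |·| ≈ 100, ∠ ≈ 89.43°
zero (1 + j400·0.002) = 1 + j0.8 → |·| ≈ 1.2806, ∠ ≈ 38.66°
pole (1 + j400·0.5) = 1 + j200 → |·| ≈ 200, ∠ ≈ 89.71°
pole (1 + j400·0.2) = 1 + j80 → |·| ≈ 80.006, ∠ ≈ 89.28°
pole (1 + j400·0.025) = 1 + j10 → |·| ≈ 10.05, ∠ ≈ 84.29°
|L| = 10 · 100 · 1.2806 / (200 · 80.006 · 10.05) ≈ 0.0079633
Gain = 20 log₁₀(0.0079633) ≈ -41.98 dB
∠L = (89.43° + 38.66°) − (89.71° + 89.28° + 84.29°) = -135.19°

-42.0 dB, -135.2°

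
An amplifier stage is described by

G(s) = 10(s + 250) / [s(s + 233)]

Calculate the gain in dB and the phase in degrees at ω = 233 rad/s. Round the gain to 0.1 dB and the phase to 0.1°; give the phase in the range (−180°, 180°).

At s = jω = j233:
zero (s+250): 250 + j233 → |·| = √(250²+233²) = √116789 ≈ 341.74, ∠ = arctan(233/250) ≈ 42.98°
pole (s+233): 233 + j233 → |·| = √(233²+233²) = √108578 ≈ 329.51, ∠ = arctan(233/233) ≈ 45.00°
pole at origin: |s| = 233, ∠ = 90.00° (in denominator)
|G| = 10 · 341.74 / 76776 ≈ 0.044511
Gain = 20 log₁₀(0.044511) ≈ -27.03 dB
∠G = 42.98° − 135.00° = -92.02°

-27.0 dB, -92.0°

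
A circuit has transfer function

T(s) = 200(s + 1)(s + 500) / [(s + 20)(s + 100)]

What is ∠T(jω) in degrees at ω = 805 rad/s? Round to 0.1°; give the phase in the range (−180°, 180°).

-23.4°

At s = jω = j805:
zero (s+1): 1 + j805 → |·| = √(1²+805²) = √648026 ≈ 805, ∠ = arctan(805/1) ≈ 89.93°
zero (s+500): 500 + j805 → |·| = √(500²+805²) = √898025 ≈ 947.64, ∠ = arctan(805/500) ≈ 58.15°
pole (s+20): 20 + j805 → |·| = √(20²+805²) = √648425 ≈ 805.25, ∠ = arctan(805/20) ≈ 88.58°
pole (s+100): 100 + j805 → |·| = √(100²+805²) = √658025 ≈ 811.19, ∠ = arctan(805/100) ≈ 82.92°
∠T = 148.08° − 171.50° = -23.42°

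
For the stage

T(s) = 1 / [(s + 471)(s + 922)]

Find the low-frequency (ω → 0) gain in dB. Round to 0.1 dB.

-112.8 dB

T(0) = 1 / (471·922) ≈ 2.3028e-06
20 log₁₀(2.3028e-06) ≈ -112.75 dB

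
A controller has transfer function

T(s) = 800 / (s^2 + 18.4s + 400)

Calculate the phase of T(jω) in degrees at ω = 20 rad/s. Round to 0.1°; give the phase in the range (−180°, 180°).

-90.0°

At s = jω = j20:
quadratic: (j20)² + 18.4·j20 + 400 = 0 + j368 → |·| ≈ 368, ∠ ≈ 90.00°
∠T = 0.00° − 90.00° = -90.00°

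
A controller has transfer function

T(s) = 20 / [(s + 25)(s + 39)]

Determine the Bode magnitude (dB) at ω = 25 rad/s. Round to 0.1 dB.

At s = jω = j25:
pole (s+25): 25 + j25 → |·| = √(25²+25²) = √1250 ≈ 35.355, ∠ = arctan(25/25) ≈ 45.00°
pole (s+39): 39 + j25 → |·| = √(39²+25²) = √2146 ≈ 46.325, ∠ = arctan(25/39) ≈ 32.66°
|T| = 20 / 1637.8 ≈ 0.012212
Gain = 20 log₁₀(0.012212) ≈ -38.26 dB

-38.3 dB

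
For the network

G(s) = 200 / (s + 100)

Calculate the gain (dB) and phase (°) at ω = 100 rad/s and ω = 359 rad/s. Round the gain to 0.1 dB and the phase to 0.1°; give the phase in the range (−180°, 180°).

ω = 100: 3.0 dB, -45.0°; ω = 359: -5.4 dB, -74.4°

At s = jω = j100:
pole (s+100): 100 + j100 → |·| = √(100²+100²) = √20000 ≈ 141.42, ∠ = arctan(100/100) ≈ 45.00°
|G| = 200 / 141.42 ≈ 1.4142
Gain = 20 log₁₀(1.4142) ≈ 3.01 dB
∠G = 0.00° − 45.00° = -45.00°

At s = jω = j359:
pole (s+100): 100 + j359 → |·| = √(100²+359²) = √138881 ≈ 372.67, ∠ = arctan(359/100) ≈ 74.43°
|G| = 200 / 372.67 ≈ 0.53667
Gain = 20 log₁₀(0.53667) ≈ -5.41 dB
∠G = 0.00° − 74.43° = -74.43°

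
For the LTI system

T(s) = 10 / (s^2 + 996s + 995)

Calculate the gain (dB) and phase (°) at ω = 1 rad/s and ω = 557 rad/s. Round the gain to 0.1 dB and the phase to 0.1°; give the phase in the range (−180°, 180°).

Substitute s = j1:
Numerator: 10 = 10 + j0
Denominator: (j1)^2 + 996(j1) + 995 = 994 + j996
|N| = √(10² + 0²) ≈ 10, ∠N ≈ 0.00°
|D| = √(994² + 996²) ≈ 1407.1, ∠D ≈ 45.06°
|T| = 10 / 1407.1 ≈ 0.0071068
Gain = 20 log₁₀(0.0071068) ≈ -42.97 dB
∠T = 0.00° − 45.06° = -45.06°

Substitute s = j557:
Numerator: 10 = 10 + j0
Denominator: (j557)^2 + 996(j557) + 995 = -309254 + j554772
|N| = √(10² + 0²) ≈ 10, ∠N ≈ 0.00°
|D| = √(309254² + 554772²) ≈ 6.3515e+05, ∠D ≈ 119.14°
|T| = 10 / 6.3515e+05 ≈ 1.5744e-05
Gain = 20 log₁₀(1.5744e-05) ≈ -96.06 dB
∠T = 0.00° − 119.14° = -119.14°

ω = 1: -43.0 dB, -45.1°; ω = 557: -96.1 dB, -119.1°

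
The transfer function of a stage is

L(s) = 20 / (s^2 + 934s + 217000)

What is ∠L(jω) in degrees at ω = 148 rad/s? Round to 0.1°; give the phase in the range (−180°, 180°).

Substitute s = j148:
Numerator: 20 = 20 + j0
Denominator: (j148)^2 + 934(j148) + 217000 = 195096 + j138232
|N| = √(20² + 0²) ≈ 20, ∠N ≈ 0.00°
|D| = √(195096² + 138232²) ≈ 2.391e+05, ∠D ≈ 35.32°
∠L = 0.00° − 35.32° = -35.32°

-35.3°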